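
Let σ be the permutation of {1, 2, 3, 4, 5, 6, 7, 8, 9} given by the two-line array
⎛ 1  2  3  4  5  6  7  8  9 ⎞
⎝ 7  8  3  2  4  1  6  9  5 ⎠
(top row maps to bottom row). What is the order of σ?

15

The disjoint-cycle form of σ has cycle lengths 5, 3, 1.
The order of σ is the least common multiple of its cycle lengths: lcm(5, 3) = 15.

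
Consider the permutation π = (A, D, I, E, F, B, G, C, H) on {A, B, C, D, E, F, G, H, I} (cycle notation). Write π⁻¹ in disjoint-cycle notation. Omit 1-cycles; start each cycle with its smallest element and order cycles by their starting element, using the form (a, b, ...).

The inverse reverses each cycle.
After reversing and putting each cycle's least element first, π⁻¹ = (A, H, C, G, B, F, E, I, D).

(A, H, C, G, B, F, E, I, D)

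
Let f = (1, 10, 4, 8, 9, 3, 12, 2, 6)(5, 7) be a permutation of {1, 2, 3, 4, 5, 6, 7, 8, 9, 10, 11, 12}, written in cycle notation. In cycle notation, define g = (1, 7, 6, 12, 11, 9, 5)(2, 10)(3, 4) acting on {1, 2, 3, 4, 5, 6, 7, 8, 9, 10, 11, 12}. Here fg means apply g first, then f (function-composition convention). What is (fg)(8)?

9

(fg)(8) = f(g(8)). g(8) = 8, then f(8) = 9. So (fg)(8) = 9.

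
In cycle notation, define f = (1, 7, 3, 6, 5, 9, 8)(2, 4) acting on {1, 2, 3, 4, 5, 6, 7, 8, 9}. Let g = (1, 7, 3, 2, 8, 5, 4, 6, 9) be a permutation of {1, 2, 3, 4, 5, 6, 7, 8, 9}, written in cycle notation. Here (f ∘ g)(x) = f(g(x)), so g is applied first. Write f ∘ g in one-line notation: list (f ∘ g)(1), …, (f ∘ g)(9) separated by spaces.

Chase each element through g then f: 1 → 7 → 3; 2 → 8 → 1; 3 → 2 → 4; 4 → 6 → 5; 5 → 4 → 2; 6 → 9 → 8; 7 → 3 → 6; 8 → 5 → 9; 9 → 1 → 7.
Collecting the images, f ∘ g = [3 1 4 5 2 8 6 9 7].

3 1 4 5 2 8 6 9 7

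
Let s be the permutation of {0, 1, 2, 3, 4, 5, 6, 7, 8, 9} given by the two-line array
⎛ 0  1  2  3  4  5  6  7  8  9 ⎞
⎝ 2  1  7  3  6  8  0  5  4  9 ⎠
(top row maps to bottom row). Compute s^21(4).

4

Tracing 4 → 6 → … returns to 4 after 7 steps, so 4 lies in a 7-cycle (0, 2, 7, 5, 8, 4, 6).
Since the cycle has length 7, s^21 acts on it the same as s^0 (21 mod 7 = 0).
So s^21(4) = 4.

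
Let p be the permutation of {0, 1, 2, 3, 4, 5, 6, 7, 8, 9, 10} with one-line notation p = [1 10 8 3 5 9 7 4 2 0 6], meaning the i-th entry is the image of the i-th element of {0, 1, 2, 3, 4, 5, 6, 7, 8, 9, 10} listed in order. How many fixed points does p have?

The fixed points (elements with p(x) = x) are {3}, so there is 1.

1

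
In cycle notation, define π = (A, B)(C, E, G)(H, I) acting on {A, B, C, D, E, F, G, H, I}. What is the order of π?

6

The disjoint cycles have lengths 3, 2, 2, 1, 1.
Since disjoint cycles commute, ord(π) = lcm(3, 2, 2) = 6.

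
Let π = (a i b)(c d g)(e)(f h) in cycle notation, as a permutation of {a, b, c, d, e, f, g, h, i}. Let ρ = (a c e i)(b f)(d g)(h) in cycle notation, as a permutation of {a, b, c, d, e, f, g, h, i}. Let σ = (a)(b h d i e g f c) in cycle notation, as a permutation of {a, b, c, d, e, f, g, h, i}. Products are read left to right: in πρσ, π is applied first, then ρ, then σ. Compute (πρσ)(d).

i

Chase d: π(d) = g; ρ(g) = d; σ(d) = i. Hence (πρσ)(d) = i.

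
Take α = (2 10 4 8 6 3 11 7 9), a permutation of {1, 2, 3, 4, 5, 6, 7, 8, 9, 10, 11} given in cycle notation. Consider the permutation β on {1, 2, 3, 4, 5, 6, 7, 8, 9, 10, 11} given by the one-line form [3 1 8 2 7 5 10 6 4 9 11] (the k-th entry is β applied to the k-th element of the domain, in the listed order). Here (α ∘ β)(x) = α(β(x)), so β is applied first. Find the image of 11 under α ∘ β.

7

(α ∘ β)(11) = α(β(11)). β(11) = 11, then α(11) = 7. So (α ∘ β)(11) = 7.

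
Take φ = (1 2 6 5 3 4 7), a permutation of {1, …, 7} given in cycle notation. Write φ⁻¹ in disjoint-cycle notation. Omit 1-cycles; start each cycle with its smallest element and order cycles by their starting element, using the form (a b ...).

(1 7 4 3 5 6 2)

If φ sends a → b within a cycle, φ⁻¹ sends b → a; equivalently, reverse each cycle.
After reversing and putting each cycle's least element first, φ⁻¹ = (1 7 4 3 5 6 2).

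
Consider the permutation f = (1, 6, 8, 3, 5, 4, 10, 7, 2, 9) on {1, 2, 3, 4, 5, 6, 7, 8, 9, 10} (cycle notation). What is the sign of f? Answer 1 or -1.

The cycle lengths are 10.
A cycle of length ℓ contributes ℓ−1 transpositions, so f is a product of 9 transpositions — odd.

-1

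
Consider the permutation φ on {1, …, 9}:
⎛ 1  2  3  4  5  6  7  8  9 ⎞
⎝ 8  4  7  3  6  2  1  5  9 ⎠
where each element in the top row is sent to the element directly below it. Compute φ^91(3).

8

Tracing 3 → 7 → … returns to 3 after 8 steps, so 3 lies in an 8-cycle (1 8 5 6 2 4 3 7).
Powers repeat with period 8 on this cycle, and 91 mod 8 = 3, so φ^91(3) = φ^3(3).
Stepping 3 places around the cycle: 3 → 7 → 1 → 8.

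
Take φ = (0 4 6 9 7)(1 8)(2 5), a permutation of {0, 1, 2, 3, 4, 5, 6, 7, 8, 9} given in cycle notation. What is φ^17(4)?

4 lies in the 5-cycle (0 4 6 9 7).
Since the cycle has length 5, φ^17 acts on it the same as φ^2 (17 mod 5 = 2).
Advancing 2 steps from 4: 4 → 6 → 9.

9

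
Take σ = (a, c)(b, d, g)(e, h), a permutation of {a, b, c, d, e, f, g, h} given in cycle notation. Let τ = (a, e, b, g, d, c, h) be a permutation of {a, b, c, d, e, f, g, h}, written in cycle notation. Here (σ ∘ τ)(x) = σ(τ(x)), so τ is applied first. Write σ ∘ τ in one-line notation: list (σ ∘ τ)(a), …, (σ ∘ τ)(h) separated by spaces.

h b e a d f g c

(σ ∘ τ)(x) = σ(τ(x)). Computing each image: σ(τ(a)) = σ(e) = h, σ(τ(b)) = σ(g) = b, σ(τ(c)) = σ(h) = e, σ(τ(d)) = σ(c) = a, σ(τ(e)) = σ(b) = d, σ(τ(f)) = σ(f) = f, σ(τ(g)) = σ(d) = g, σ(τ(h)) = σ(a) = c.
Hence σ ∘ τ = [h b e a d f g c].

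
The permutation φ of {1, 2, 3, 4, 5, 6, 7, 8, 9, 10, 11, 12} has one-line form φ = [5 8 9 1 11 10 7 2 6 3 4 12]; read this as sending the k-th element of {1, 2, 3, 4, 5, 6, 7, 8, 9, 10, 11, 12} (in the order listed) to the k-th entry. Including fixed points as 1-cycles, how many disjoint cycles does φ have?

5

The cycle decomposition is (1 5 11 4)(2 8)(3 9 6 10)(7)(12), which has 5 cycles (counting 1-cycles).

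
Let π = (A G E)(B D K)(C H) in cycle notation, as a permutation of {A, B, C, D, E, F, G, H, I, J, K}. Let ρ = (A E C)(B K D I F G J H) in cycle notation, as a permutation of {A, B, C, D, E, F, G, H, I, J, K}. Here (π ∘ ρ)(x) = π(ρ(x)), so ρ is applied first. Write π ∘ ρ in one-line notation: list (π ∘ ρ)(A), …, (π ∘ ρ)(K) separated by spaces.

A B G I H E J D F C K

Chase each element through ρ then π: A → E → A; B → K → B; C → A → G; D → I → I; E → C → H; F → G → E; G → J → J; H → B → D; I → F → F; J → H → C; K → D → K.
So π ∘ ρ in one-line form is A B G I H E J D F C K.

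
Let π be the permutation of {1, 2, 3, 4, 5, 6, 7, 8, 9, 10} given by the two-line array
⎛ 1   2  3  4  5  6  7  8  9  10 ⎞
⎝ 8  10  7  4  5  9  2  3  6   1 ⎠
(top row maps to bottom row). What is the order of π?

The disjoint-cycle form of π has cycle lengths 6, 2, 1, 1.
Since disjoint cycles commute, ord(π) = lcm(6, 2) = 6.

6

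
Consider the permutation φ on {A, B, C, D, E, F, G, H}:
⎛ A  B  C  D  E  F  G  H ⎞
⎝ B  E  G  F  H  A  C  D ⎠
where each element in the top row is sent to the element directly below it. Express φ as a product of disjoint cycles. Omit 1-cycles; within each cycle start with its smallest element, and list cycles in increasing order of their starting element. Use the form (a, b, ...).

(A, B, E, H, D, F)(C, G)

Iterating φ from A gives A → B → E → H → D → F → A; that is the 6-cycle (A, B, E, H, D, F).
Continuing from each remaining unvisited element yields (A, B, E, H, D, F)(C, G).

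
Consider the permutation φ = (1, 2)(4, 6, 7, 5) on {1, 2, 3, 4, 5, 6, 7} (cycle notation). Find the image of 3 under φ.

3

3 does not appear in any cycle of φ, so it is a fixed point: φ(3) = 3.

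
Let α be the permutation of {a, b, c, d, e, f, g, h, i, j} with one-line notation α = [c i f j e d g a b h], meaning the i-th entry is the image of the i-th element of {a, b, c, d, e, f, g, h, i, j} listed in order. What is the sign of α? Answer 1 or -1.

1

In disjoint-cycle form the cycle lengths are 6, 2, 1, 1.
A cycle of length ℓ contributes ℓ−1 transpositions, so α is a product of 5 + 1 = 6 transpositions — even.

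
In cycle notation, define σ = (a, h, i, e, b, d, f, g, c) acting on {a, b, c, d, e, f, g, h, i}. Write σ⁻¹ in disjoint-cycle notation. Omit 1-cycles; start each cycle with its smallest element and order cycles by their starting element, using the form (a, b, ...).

The inverse reverses each cycle.
After reversing and putting each cycle's least element first, σ⁻¹ = (a, c, g, f, d, b, e, i, h).

(a, c, g, f, d, b, e, i, h)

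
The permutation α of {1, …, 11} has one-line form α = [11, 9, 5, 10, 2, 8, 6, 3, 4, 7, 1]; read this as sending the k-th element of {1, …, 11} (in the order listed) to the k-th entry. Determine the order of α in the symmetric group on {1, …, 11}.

18

Decomposing into disjoint cycles gives cycle lengths 9, 2.
The order of α is the least common multiple of its cycle lengths: lcm(9, 2) = 18.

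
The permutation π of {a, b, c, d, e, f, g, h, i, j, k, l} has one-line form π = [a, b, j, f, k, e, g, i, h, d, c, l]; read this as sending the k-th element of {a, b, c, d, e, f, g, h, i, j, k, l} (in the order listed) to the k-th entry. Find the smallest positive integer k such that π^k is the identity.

6

Writing π as disjoint cycles, the cycle lengths are 6, 2, 1, 1, 1, 1.
The order is lcm(6, 2) = 6.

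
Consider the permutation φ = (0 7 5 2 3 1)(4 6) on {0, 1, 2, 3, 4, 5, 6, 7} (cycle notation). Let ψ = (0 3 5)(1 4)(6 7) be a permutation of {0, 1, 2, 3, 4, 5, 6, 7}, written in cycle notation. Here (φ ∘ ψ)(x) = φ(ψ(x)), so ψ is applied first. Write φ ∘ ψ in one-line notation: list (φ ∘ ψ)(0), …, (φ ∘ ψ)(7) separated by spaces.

(φ ∘ ψ)(x) = φ(ψ(x)). Computing each image: φ(ψ(0)) = φ(3) = 1, φ(ψ(1)) = φ(4) = 6, φ(ψ(2)) = φ(2) = 3, φ(ψ(3)) = φ(5) = 2, φ(ψ(4)) = φ(1) = 0, φ(ψ(5)) = φ(0) = 7, φ(ψ(6)) = φ(7) = 5, φ(ψ(7)) = φ(6) = 4.
Hence φ ∘ ψ = [1 6 3 2 0 7 5 4].

1 6 3 2 0 7 5 4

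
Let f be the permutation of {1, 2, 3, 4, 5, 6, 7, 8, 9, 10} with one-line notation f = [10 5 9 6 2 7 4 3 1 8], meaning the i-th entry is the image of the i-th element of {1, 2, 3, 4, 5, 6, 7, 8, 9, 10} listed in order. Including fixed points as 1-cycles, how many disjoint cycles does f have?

3

The cycle decomposition is (1, 10, 8, 3, 9)(2, 5)(4, 6, 7), which has 3 cycles (counting 1-cycles).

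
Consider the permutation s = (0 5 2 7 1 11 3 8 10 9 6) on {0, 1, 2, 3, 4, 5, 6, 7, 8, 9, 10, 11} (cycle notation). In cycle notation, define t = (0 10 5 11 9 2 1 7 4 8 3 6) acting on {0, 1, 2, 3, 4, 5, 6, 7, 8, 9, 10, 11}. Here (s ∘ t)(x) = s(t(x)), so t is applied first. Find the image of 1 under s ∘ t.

(s ∘ t)(1) = s(t(1)). t(1) = 7, then s(7) = 1. So (s ∘ t)(1) = 1.

1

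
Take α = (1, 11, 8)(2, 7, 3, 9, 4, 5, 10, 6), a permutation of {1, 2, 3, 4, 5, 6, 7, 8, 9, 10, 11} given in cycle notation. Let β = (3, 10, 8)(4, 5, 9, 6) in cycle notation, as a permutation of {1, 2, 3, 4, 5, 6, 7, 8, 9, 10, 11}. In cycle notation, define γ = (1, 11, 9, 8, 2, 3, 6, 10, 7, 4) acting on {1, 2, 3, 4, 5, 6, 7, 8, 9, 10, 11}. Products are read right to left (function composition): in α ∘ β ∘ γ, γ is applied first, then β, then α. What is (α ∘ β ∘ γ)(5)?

Chase 5: γ(5) = 5; β(5) = 9; α(9) = 4. Hence (α ∘ β ∘ γ)(5) = 4.

4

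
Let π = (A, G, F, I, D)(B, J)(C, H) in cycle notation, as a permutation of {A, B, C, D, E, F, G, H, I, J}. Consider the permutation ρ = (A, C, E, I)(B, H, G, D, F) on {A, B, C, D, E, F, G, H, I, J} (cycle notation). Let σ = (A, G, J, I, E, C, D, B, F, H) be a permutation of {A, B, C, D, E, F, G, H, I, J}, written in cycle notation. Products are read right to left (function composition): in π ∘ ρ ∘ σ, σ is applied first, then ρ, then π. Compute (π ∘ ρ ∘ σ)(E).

E

Apply the permutations in order: σ(E) = C, then ρ(C) = E, then π(E) = E. So (π ∘ ρ ∘ σ)(E) = E.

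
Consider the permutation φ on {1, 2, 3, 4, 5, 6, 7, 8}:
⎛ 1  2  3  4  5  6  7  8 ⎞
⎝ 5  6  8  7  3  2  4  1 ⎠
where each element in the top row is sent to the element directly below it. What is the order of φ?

Decomposing into disjoint cycles gives cycle lengths 4, 2, 2.
The order is lcm(4, 2, 2) = 4.

4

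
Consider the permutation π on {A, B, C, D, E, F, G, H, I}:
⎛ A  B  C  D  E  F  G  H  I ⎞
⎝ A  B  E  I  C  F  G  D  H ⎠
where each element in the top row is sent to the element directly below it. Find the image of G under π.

The entry below G in the array is G, so π(G) = G.

G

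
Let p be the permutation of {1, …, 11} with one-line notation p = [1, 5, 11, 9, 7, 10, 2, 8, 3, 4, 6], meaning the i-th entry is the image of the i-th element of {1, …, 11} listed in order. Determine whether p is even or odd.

odd

In disjoint-cycle form the cycle lengths are 6, 3, 1, 1.
A cycle of length ℓ contributes ℓ−1 transpositions, so p is a product of 5 + 2 = 7 transpositions — odd.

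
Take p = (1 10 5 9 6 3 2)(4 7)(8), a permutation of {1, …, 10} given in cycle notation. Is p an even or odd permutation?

odd

The cycle lengths are 7, 2, 1.
A cycle of length ℓ contributes ℓ−1 transpositions, so p is a product of 6 + 1 = 7 transpositions — odd.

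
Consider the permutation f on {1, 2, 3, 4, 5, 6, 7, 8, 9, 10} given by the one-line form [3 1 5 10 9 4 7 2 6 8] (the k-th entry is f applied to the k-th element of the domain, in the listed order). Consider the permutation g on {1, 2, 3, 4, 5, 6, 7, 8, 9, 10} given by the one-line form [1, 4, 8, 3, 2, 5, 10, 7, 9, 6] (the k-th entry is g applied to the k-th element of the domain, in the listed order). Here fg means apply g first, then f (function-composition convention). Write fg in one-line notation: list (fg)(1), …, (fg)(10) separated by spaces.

3 10 2 5 1 9 8 7 6 4

(fg)(x) = f(g(x)). Computing each image: f(g(1)) = f(1) = 3, f(g(2)) = f(4) = 10, f(g(3)) = f(8) = 2, f(g(4)) = f(3) = 5, f(g(5)) = f(2) = 1, f(g(6)) = f(5) = 9, f(g(7)) = f(10) = 8, f(g(8)) = f(7) = 7, f(g(9)) = f(9) = 6, f(g(10)) = f(6) = 4.
Hence fg = [3 10 2 5 1 9 8 7 6 4].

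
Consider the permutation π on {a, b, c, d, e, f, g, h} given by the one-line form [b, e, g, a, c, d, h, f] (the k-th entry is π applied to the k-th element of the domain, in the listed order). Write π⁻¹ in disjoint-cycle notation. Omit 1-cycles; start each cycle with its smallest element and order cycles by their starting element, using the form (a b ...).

First write π in disjoint cycles: (a b e c g h f d).
Reversing each cycle (and rotating so the smallest element leads) gives π⁻¹ = (a d f h g c e b).

(a d f h g c e b)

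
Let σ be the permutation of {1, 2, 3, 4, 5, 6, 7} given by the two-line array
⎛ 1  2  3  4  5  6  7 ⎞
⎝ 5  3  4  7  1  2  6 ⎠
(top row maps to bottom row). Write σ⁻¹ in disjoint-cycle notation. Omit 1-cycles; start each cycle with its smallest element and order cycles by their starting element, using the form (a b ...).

(1 5)(2 6 7 4 3)

The cycle decomposition of σ is (1 5)(2 3 4 7 6).
Reversing each cycle (and rotating so the smallest element leads) gives σ⁻¹ = (1 5)(2 6 7 4 3).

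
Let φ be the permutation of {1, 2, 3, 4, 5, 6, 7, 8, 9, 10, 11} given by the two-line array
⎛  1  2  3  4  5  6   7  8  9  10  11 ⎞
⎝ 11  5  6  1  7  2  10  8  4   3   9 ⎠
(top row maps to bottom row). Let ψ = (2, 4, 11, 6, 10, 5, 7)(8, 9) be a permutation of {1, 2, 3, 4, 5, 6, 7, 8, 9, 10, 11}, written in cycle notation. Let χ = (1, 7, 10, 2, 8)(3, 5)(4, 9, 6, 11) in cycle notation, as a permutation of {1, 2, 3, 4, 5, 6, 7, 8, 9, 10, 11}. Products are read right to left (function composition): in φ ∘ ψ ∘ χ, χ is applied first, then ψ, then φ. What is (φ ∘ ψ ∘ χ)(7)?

7

(φ ∘ ψ ∘ χ)(7) = φ(ψ(χ(7))). χ(7) = 10, then ψ(10) = 5, then φ(5) = 7, so the result is 7.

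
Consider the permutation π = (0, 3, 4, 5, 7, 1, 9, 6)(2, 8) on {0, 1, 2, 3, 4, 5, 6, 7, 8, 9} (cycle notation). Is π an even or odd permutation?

The cycle lengths are 8, 2.
A cycle is odd iff its length is even; π has 2 even-length cycles, so sgn(π) = (−1)^2 and π is even.

even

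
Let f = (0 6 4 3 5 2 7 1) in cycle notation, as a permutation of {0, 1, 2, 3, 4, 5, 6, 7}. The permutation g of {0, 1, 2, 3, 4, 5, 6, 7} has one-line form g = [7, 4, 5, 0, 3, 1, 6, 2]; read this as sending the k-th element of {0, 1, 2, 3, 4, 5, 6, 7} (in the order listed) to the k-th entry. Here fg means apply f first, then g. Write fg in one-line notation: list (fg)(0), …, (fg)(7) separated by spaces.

6 7 2 1 0 5 3 4

(fg)(x) = g(f(x)). Computing each image: g(f(0)) = g(6) = 6, g(f(1)) = g(0) = 7, g(f(2)) = g(7) = 2, g(f(3)) = g(5) = 1, g(f(4)) = g(3) = 0, g(f(5)) = g(2) = 5, g(f(6)) = g(4) = 3, g(f(7)) = g(1) = 4.
Hence fg = [6 7 2 1 0 5 3 4].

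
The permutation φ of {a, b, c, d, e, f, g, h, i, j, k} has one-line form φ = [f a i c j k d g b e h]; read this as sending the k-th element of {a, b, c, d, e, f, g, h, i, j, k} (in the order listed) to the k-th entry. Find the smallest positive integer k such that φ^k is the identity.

Decomposing into disjoint cycles gives cycle lengths 9, 2.
The order is lcm(9, 2) = 18.

18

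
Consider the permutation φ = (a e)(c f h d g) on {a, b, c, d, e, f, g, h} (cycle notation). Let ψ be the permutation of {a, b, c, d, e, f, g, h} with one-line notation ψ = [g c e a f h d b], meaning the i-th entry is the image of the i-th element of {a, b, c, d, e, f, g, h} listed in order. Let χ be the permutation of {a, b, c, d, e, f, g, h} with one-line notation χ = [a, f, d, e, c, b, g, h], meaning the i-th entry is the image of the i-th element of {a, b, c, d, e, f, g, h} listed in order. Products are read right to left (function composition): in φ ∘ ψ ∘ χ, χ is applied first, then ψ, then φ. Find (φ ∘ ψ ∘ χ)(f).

Apply the permutations in order: χ(f) = b, then ψ(b) = c, then φ(c) = f. So (φ ∘ ψ ∘ χ)(f) = f.

f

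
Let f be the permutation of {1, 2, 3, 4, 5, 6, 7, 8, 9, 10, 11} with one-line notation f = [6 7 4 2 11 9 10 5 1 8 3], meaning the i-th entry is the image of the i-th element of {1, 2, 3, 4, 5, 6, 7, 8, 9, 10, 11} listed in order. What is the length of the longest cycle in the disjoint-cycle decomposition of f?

Decomposing into disjoint cycles gives (1 6 9)(2 7 10 8 5 11 3 4); the longest has length 8.

8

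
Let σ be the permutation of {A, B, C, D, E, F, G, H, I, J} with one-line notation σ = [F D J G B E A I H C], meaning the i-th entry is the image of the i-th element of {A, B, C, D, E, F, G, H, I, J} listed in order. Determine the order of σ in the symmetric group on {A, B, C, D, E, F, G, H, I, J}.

The disjoint-cycle form of σ has cycle lengths 6, 2, 2.
The order of σ is the least common multiple of its cycle lengths: lcm(6, 2, 2) = 6.

6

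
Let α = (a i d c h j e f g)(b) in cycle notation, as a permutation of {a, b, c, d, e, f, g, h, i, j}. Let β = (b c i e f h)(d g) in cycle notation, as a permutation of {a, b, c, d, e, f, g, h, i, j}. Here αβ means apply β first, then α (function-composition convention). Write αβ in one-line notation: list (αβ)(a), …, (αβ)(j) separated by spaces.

i h d a g j c b f e

(αβ)(x) = α(β(x)). Computing each image: α(β(a)) = α(a) = i, α(β(b)) = α(c) = h, α(β(c)) = α(i) = d, α(β(d)) = α(g) = a, α(β(e)) = α(f) = g, α(β(f)) = α(h) = j, α(β(g)) = α(d) = c, α(β(h)) = α(b) = b, α(β(i)) = α(e) = f, α(β(j)) = α(j) = e.
Hence αβ = [i h d a g j c b f e].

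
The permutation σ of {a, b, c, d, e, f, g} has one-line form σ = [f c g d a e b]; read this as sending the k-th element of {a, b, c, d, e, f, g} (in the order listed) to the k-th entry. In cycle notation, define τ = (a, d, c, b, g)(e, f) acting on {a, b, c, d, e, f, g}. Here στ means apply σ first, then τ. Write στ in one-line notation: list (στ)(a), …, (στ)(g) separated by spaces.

e b a c d f g

Chase each element through σ then τ: a → f → e; b → c → b; c → g → a; d → d → c; e → a → d; f → e → f; g → b → g.
So στ in one-line form is e b a c d f g.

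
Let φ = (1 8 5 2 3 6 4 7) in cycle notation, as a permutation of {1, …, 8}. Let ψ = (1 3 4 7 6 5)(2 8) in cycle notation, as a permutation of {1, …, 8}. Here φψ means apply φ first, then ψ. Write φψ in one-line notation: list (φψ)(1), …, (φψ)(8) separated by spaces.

2 4 5 6 8 7 3 1

(φψ)(x) = ψ(φ(x)). Computing each image: ψ(φ(1)) = ψ(8) = 2, ψ(φ(2)) = ψ(3) = 4, ψ(φ(3)) = ψ(6) = 5, ψ(φ(4)) = ψ(7) = 6, ψ(φ(5)) = ψ(2) = 8, ψ(φ(6)) = ψ(4) = 7, ψ(φ(7)) = ψ(1) = 3, ψ(φ(8)) = ψ(5) = 1.
Hence φψ = [2 4 5 6 8 7 3 1].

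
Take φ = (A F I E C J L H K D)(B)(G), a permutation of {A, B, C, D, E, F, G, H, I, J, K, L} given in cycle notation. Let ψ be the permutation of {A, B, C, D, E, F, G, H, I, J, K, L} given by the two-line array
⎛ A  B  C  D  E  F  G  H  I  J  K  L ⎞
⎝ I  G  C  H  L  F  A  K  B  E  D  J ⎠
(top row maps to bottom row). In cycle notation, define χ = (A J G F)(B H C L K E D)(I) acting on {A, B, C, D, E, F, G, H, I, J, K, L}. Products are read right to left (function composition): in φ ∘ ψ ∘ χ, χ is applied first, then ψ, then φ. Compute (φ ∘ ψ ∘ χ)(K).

(φ ∘ ψ ∘ χ)(K) = φ(ψ(χ(K))). χ(K) = E, then ψ(E) = L, then φ(L) = H, so the result is H.

H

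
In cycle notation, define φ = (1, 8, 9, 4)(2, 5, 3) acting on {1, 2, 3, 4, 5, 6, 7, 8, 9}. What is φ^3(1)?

1 lies in the 4-cycle (1, 8, 9, 4).
Stepping 3 places around the cycle: 1 → 8 → 9 → 4.

4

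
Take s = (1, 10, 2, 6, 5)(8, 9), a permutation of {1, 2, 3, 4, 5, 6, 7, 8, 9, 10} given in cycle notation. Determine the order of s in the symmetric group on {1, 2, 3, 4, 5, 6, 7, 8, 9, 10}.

The cycle type of s is (5, 2, 1, 1, 1).
The order is lcm(5, 2) = 10.

10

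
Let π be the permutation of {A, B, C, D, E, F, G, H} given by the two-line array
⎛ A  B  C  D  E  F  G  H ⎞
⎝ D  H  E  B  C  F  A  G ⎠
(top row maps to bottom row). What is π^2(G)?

Tracing G → A → … returns to G after 5 steps, so G lies in a 5-cycle (A, D, B, H, G).
Stepping 2 places around the cycle: G → A → D.

D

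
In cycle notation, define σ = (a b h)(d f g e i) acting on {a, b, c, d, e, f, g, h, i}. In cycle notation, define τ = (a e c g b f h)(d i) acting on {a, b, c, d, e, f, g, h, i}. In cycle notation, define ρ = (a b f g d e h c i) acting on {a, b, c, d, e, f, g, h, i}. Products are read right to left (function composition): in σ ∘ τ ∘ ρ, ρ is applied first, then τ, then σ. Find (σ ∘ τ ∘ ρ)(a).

g

(σ ∘ τ ∘ ρ)(a) = σ(τ(ρ(a))). ρ(a) = b, then τ(b) = f, then σ(f) = g, so the result is g.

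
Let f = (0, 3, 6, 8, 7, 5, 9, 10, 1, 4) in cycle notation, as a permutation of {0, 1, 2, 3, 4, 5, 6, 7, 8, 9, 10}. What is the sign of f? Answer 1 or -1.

The cycle lengths are 10, 1.
A cycle of length ℓ contributes ℓ−1 transpositions, so f is a product of 9 transpositions — odd.

-1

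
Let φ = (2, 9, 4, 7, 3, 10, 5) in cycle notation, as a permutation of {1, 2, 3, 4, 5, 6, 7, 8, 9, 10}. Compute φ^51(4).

4 lies in the 7-cycle (2, 9, 4, 7, 3, 10, 5).
Powers repeat with period 7 on this cycle, and 51 mod 7 = 2, so φ^51(4) = φ^2(4).
Advancing 2 steps from 4: 4 → 7 → 3.

3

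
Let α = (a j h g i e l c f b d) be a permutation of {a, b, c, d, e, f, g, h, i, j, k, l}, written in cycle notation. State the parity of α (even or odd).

even

The cycle lengths are 11, 1.
A cycle is odd iff its length is even; α has 0 even-length cycles, so sgn(α) = (−1)^0 and α is even.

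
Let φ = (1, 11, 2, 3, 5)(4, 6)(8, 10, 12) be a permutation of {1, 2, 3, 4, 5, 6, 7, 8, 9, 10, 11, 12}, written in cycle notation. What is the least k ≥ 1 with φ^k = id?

30

The cycle type of φ is (5, 3, 2, 1, 1).
The order is lcm(5, 3, 2) = 30.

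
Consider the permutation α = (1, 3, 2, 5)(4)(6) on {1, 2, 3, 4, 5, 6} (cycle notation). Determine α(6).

The 1-cycle (6) fixes 6, so α(6) = 6.

6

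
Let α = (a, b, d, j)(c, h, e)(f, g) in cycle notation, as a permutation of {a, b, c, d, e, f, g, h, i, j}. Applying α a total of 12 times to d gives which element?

d

d lies in the 4-cycle (a, b, d, j).
Powers repeat with period 4 on this cycle, and 12 mod 4 = 0, so α^12(d) = α^0(d).
So α^12(d) = d.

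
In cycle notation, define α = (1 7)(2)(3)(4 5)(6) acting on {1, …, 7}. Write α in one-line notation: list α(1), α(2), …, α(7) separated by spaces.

7 2 3 5 4 6 1

Reading each image from the cycles: 1→7, 2→2, 3→3, 4→5, 5→4, 6→6, 7→1.
So the one-line form is 7 2 3 5 4 6 1.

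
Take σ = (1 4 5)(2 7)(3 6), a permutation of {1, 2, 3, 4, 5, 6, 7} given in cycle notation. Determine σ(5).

1

5 appears in (1 4 5); the next entry (wrapping around) is 1.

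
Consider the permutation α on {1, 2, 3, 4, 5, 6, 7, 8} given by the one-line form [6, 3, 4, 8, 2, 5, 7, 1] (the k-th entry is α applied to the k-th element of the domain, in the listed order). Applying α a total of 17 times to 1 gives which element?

2

Tracing 1 → 6 → … returns to 1 after 7 steps, so 1 lies in a 7-cycle (1 6 5 2 3 4 8).
Since the cycle has length 7, α^17 acts on it the same as α^3 (17 mod 7 = 3).
Advancing 3 steps from 1: 1 → 6 → 5 → 2.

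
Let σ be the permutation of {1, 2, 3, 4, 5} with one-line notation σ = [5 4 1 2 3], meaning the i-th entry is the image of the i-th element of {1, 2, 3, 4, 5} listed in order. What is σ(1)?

5

1 is element number 1 of the domain, and entry number 1 of the one-line form is 5, so σ(1) = 5.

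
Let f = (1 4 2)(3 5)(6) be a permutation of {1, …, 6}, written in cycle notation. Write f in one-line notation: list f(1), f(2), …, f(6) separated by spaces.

Reading each image from the cycles: 1↦4, 2↦1, 3↦5, 4↦2, 5↦3, 6↦6.
So the one-line form is 4 1 5 2 3 6.

4 1 5 2 3 6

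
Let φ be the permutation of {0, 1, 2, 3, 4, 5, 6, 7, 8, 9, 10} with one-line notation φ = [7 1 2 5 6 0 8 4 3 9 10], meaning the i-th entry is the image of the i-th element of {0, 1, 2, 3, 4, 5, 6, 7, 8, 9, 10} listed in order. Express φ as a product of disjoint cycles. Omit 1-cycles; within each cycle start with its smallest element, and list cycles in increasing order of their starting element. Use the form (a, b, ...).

(0, 7, 4, 6, 8, 3, 5)

From 0: 0 → 7 → 4 → 6 → 8 → 3 → 5 → 0, closing the cycle (0, 7, 4, 6, 8, 3, 5).
Continuing from each remaining unvisited element yields (0, 7, 4, 6, 8, 3, 5).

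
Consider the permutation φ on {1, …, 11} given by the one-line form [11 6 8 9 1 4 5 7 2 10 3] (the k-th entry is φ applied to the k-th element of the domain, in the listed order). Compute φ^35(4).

6

Tracing 4 → 9 → … returns to 4 after 4 steps, so 4 lies in a 4-cycle (2, 6, 4, 9).
On a 4-cycle, φ^4 is the identity, so φ^35 = φ^3 there (35 ≡ 3 mod 4).
Stepping 3 places around the cycle: 4 → 9 → 2 → 6.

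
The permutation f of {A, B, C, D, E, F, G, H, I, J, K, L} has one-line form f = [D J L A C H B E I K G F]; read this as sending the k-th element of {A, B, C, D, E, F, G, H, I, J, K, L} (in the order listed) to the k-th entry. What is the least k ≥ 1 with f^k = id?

20

Decomposing into disjoint cycles gives cycle lengths 5, 4, 2, 1.
Since disjoint cycles commute, ord(f) = lcm(5, 4, 2) = 20.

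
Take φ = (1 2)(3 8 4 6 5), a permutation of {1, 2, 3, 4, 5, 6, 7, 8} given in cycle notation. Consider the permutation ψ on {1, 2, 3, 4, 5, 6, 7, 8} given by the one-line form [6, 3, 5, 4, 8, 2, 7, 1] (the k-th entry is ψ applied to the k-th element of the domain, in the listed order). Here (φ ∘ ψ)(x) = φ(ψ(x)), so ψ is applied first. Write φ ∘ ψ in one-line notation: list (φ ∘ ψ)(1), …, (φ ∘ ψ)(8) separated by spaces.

Chase each element through ψ then φ: 1 → 6 → 5; 2 → 3 → 8; 3 → 5 → 3; 4 → 4 → 6; 5 → 8 → 4; 6 → 2 → 1; 7 → 7 → 7; 8 → 1 → 2.
So φ ∘ ψ in one-line form is 5 8 3 6 4 1 7 2.

5 8 3 6 4 1 7 2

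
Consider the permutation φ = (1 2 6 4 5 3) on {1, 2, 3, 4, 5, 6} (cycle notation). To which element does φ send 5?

5 appears in (1 2 6 4 5 3); the next entry (wrapping around) is 3.

3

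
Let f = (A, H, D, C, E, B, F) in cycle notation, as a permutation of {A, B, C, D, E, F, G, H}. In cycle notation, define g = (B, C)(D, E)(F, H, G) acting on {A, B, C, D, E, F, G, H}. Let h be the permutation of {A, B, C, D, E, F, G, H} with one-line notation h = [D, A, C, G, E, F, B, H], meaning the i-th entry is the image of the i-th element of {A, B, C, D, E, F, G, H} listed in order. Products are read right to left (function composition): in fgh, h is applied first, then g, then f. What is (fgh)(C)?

F

Apply the permutations in order: h(C) = C, then g(C) = B, then f(B) = F. So (fgh)(C) = F.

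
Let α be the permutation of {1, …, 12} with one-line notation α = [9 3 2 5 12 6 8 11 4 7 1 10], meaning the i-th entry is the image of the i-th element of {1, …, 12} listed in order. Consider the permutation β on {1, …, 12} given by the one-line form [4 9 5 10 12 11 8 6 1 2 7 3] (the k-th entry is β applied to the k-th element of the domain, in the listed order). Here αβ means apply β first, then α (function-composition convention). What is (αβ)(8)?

6

First apply β: β(8) = 6, then α(6) = 6. Thus (αβ)(8) = 6.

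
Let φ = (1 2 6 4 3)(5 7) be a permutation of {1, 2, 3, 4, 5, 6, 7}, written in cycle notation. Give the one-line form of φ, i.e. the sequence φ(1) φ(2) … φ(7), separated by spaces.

2 6 1 3 7 4 5

Reading each image from the cycles: 1→2, 2→6, 3→1, 4→3, 5→7, 6→4, 7→5.
So the one-line form is 2 6 1 3 7 4 5.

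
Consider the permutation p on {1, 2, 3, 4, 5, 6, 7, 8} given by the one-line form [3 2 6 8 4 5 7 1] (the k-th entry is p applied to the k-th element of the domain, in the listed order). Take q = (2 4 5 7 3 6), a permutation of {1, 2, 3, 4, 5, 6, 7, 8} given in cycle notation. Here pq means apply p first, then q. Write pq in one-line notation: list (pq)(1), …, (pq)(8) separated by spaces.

6 4 2 8 5 7 3 1

(pq)(x) = q(p(x)). Computing each image: q(p(1)) = q(3) = 6, q(p(2)) = q(2) = 4, q(p(3)) = q(6) = 2, q(p(4)) = q(8) = 8, q(p(5)) = q(4) = 5, q(p(6)) = q(5) = 7, q(p(7)) = q(7) = 3, q(p(8)) = q(1) = 1.
Hence pq = [6 4 2 8 5 7 3 1].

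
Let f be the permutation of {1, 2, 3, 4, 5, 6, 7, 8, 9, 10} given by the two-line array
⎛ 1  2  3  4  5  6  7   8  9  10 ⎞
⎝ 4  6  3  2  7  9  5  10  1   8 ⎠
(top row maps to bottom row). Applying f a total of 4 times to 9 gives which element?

6

Tracing 9 → 1 → … returns to 9 after 5 steps, so 9 lies in a 5-cycle (1, 4, 2, 6, 9).
Advancing 4 steps from 9: 9 → 1 → 4 → 2 → 6.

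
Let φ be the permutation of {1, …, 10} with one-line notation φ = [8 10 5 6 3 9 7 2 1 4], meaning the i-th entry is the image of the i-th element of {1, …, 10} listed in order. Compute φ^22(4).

Tracing 4 → 6 → … returns to 4 after 7 steps, so 4 lies in a 7-cycle (1 8 2 10 4 6 9).
Since the cycle has length 7, φ^22 acts on it the same as φ^1 (22 mod 7 = 1).
Stepping 1 place around the cycle: 4 → 6.

6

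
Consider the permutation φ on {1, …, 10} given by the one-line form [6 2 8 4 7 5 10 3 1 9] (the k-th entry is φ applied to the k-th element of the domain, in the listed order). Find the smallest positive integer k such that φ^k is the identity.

The disjoint-cycle form of φ has cycle lengths 6, 2, 1, 1.
Since disjoint cycles commute, ord(φ) = lcm(6, 2) = 6.

6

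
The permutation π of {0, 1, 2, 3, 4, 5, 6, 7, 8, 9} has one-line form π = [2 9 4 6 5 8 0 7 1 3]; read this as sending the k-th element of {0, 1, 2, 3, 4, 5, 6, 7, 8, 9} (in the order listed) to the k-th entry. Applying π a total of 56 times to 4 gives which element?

8

Tracing 4 → 5 → … returns to 4 after 9 steps, so 4 lies in a 9-cycle (0 2 4 5 8 1 9 3 6).
Since the cycle has length 9, π^56 acts on it the same as π^2 (56 mod 9 = 2).
Stepping 2 places around the cycle: 4 → 5 → 8.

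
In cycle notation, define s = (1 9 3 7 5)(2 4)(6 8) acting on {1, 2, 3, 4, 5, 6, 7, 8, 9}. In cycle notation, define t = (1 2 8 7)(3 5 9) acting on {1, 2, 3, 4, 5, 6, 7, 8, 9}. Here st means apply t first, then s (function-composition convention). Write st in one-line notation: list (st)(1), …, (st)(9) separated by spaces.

For each element, apply t then s: 1 → 2 → 4; 2 → 8 → 6; 3 → 5 → 1; 4 → 4 → 2; 5 → 9 → 3; 6 → 6 → 8; 7 → 1 → 9; 8 → 7 → 5; 9 → 3 → 7.
So st in one-line form is 4 6 1 2 3 8 9 5 7.

4 6 1 2 3 8 9 5 7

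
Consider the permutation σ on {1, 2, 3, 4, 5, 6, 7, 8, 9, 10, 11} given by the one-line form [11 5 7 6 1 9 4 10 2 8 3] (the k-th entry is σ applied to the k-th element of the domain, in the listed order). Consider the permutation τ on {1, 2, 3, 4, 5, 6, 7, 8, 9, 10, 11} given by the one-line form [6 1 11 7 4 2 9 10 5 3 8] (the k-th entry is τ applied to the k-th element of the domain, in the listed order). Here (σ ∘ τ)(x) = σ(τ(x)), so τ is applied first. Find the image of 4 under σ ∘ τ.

First apply τ: τ(4) = 7, then σ(7) = 4. Thus (σ ∘ τ)(4) = 4.

4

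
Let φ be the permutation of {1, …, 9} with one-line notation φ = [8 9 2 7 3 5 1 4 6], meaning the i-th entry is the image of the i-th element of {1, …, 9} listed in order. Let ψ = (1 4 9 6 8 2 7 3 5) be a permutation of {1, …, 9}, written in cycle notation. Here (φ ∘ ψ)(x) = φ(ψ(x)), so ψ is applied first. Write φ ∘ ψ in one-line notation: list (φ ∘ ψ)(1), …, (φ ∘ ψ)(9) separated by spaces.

(φ ∘ ψ)(x) = φ(ψ(x)). Computing each image: φ(ψ(1)) = φ(4) = 7, φ(ψ(2)) = φ(7) = 1, φ(ψ(3)) = φ(5) = 3, φ(ψ(4)) = φ(9) = 6, φ(ψ(5)) = φ(1) = 8, φ(ψ(6)) = φ(8) = 4, φ(ψ(7)) = φ(3) = 2, φ(ψ(8)) = φ(2) = 9, φ(ψ(9)) = φ(6) = 5.
Hence φ ∘ ψ = [7 1 3 6 8 4 2 9 5].

7 1 3 6 8 4 2 9 5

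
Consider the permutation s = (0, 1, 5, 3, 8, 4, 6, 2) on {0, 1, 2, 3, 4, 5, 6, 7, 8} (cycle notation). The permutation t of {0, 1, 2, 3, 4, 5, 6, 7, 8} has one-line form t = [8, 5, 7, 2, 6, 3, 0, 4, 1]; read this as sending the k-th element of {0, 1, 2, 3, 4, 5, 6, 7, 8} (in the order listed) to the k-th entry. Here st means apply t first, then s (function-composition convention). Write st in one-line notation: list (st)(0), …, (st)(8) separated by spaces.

4 3 7 0 2 8 1 6 5

Chase each element through t then s: 0 → 8 → 4; 1 → 5 → 3; 2 → 7 → 7; 3 → 2 → 0; 4 → 6 → 2; 5 → 3 → 8; 6 → 0 → 1; 7 → 4 → 6; 8 → 1 → 5.
So st in one-line form is 4 3 7 0 2 8 1 6 5.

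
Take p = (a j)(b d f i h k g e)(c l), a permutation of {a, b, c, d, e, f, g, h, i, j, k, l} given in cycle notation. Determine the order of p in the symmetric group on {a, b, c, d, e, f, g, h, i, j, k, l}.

The disjoint cycles have lengths 8, 2, 2.
The order of p is the least common multiple of its cycle lengths: lcm(8, 2, 2) = 8.

8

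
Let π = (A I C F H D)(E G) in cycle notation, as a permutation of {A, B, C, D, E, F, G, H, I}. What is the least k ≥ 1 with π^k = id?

6

The disjoint cycles have lengths 6, 2, 1.
Since disjoint cycles commute, ord(π) = lcm(6, 2) = 6.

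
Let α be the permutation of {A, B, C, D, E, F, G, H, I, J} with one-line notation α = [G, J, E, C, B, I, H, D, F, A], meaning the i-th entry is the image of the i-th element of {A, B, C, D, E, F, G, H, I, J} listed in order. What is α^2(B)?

Tracing B → J → … returns to B after 8 steps, so B lies in an 8-cycle (A G H D C E B J).
Stepping 2 places around the cycle: B → J → A.

A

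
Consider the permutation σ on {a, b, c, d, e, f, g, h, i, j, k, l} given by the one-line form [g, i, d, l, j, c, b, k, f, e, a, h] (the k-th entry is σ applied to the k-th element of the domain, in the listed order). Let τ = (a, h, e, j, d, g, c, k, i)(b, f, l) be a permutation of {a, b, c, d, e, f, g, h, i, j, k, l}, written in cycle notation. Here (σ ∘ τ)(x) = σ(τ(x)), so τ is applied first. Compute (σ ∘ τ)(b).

c

τ(b) = f, then σ(f) = c; composing gives (σ ∘ τ)(b) = c.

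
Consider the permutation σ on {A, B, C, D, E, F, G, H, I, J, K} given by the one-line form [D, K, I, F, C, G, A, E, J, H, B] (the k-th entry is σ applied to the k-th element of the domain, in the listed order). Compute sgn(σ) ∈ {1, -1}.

In disjoint-cycle form the cycle lengths are 5, 4, 2.
A cycle is odd iff its length is even; σ has 2 even-length cycles, so sgn(σ) = (−1)^2 and σ is even.

1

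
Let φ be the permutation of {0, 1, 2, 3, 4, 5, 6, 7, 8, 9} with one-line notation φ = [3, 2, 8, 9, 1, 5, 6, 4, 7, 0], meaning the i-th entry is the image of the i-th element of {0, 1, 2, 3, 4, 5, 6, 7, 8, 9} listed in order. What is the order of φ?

15

Decomposing into disjoint cycles gives cycle lengths 5, 3, 1, 1.
The order of φ is the least common multiple of its cycle lengths: lcm(5, 3) = 15.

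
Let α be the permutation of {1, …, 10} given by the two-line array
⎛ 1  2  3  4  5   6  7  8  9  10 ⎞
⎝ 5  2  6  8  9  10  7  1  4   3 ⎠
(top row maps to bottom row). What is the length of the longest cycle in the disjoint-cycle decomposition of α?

5

Decomposing into disjoint cycles gives (1 5 9 4 8)(3 6 10); the longest has length 5.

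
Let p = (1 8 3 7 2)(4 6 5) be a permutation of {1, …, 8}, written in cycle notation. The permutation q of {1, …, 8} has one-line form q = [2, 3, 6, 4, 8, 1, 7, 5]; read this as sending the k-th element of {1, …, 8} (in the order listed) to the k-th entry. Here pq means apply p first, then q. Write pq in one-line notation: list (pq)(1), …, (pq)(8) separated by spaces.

5 2 7 1 4 8 3 6

Chase each element through p then q: 1 → 8 → 5; 2 → 1 → 2; 3 → 7 → 7; 4 → 6 → 1; 5 → 4 → 4; 6 → 5 → 8; 7 → 2 → 3; 8 → 3 → 6.
Collecting the images, pq = [5 2 7 1 4 8 3 6].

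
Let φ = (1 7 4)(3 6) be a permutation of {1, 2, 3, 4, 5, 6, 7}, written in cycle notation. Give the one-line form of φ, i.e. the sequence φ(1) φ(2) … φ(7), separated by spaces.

Each element maps to the next entry in its cycle (wrapping to the front): 1→7, 2→2, 3→6, 4→1, 5→5, 6→3, 7→4.
So the one-line form is 7 2 6 1 5 3 4.

7 2 6 1 5 3 4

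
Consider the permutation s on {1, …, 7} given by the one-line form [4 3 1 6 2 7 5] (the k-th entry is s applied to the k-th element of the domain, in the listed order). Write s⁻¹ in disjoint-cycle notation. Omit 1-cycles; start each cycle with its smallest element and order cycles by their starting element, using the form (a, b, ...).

(1, 3, 2, 5, 7, 6, 4)

The cycle decomposition of s is (1, 4, 6, 7, 5, 2, 3).
Reversing each cycle (and rotating so the smallest element leads) gives s⁻¹ = (1, 3, 2, 5, 7, 6, 4).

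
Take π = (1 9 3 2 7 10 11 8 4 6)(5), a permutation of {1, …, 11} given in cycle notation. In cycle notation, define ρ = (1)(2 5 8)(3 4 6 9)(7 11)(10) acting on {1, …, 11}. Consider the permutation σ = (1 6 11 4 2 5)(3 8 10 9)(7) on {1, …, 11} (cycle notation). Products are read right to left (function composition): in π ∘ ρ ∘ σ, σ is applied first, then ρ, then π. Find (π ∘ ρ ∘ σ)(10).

Apply the permutations in order: σ(10) = 9, then ρ(9) = 3, then π(3) = 2. So (π ∘ ρ ∘ σ)(10) = 2.

2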